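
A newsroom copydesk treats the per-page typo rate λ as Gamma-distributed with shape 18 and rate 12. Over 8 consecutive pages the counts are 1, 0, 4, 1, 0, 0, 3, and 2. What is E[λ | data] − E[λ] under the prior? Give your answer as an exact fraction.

-1/20

Total count: 1 + 0 + 4 + 1 + 0 + 0 + 3 + 2 = 11.
Total exposure: 8 pages.
The Gamma prior is conjugate for the Poisson rate, so λ | data ~ Gamma(18+11, 12+8) = Gamma(29, 20).
Posterior mean = 29/20 = 29/20; prior mean = 18/12 = 3/2. Difference = 29/20 − 3/2 = -1/20.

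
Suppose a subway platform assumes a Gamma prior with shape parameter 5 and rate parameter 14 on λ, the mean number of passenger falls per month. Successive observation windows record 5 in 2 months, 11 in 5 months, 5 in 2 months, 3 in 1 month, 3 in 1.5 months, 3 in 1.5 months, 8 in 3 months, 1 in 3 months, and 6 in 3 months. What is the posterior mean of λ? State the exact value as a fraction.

Total count: 5 + 11 + 5 + 3 + 3 + 3 + 8 + 1 + 6 = 45.
Total exposure: 2 + 5 + 2 + 1 + 1.5 + 1.5 + 3 + 3 + 3 = 22 months.
The Gamma prior is conjugate for the Poisson rate, so λ | data ~ Gamma(5+45, 14+22) = Gamma(50, 36).
Posterior mean = α'/β' = 50/36 = 25/18.

25/18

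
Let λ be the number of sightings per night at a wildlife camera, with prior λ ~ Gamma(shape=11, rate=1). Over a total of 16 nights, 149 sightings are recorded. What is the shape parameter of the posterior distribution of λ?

160

Total count 149 over total exposure 16 nights.
Posterior: α' = 11 + 149 = 160, β' = 1 + 16 = 17.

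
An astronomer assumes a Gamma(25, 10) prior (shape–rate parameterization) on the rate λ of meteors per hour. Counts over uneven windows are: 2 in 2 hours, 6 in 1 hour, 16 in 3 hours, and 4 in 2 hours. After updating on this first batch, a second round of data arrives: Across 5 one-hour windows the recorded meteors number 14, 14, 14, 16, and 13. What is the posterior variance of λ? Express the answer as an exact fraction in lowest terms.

124/529

Total count: 2 + 6 + 16 + 4 = 28.
Total exposure: 2 + 1 + 3 + 2 = 8 hours.
After the first batch: Gamma(25 + 28, 10 + 8) = Gamma(53, 18).
Total count: 14 + 14 + 14 + 16 + 13 = 71.
Total exposure: 5 hours.
After the second batch: Gamma(53 + 71, 18 + 5) = Gamma(124, 23).
Posterior variance = α'/β'² = 124/529.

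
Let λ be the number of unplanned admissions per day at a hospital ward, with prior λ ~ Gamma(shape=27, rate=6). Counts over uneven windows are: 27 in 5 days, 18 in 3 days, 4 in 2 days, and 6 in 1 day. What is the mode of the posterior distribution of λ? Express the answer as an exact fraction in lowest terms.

81/17

Total count: 27 + 18 + 4 + 6 = 55.
Total exposure: 5 + 3 + 2 + 1 = 11 days.
By Gamma–Poisson conjugacy, the posterior is Gamma(α + Σx, β + Σt) = Gamma(27 + 55, 6 + 11) = Gamma(82, 17).
Posterior mode = (α'−1)/β' = 81/17.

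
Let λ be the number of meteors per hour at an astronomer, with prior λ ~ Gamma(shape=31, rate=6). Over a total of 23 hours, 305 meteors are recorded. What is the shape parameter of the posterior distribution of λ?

336

Total count 305 over total exposure 23 hours.
The Gamma prior is conjugate for the Poisson rate, so λ | data ~ Gamma(31+305, 6+23) = Gamma(336, 29).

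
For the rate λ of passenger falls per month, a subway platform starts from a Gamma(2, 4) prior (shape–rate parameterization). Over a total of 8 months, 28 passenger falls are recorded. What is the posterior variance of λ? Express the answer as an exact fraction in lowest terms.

5/24

Total count 28 over total exposure 8 months.
Posterior: α' = 2 + 28 = 30, β' = 4 + 8 = 12.
Posterior variance = α'/β'² = 30/144 = 5/24.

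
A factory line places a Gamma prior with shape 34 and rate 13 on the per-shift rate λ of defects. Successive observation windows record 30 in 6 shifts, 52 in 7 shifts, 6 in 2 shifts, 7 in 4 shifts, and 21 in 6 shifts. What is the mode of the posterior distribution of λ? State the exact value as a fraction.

149/38

Total count: 30 + 52 + 6 + 7 + 21 = 116.
Total exposure: 6 + 7 + 2 + 4 + 6 = 25 shifts.
The Gamma prior is conjugate for the Poisson rate, so λ | data ~ Gamma(34+116, 13+25) = Gamma(150, 38).
Posterior mode = (α'−1)/β' = 149/38.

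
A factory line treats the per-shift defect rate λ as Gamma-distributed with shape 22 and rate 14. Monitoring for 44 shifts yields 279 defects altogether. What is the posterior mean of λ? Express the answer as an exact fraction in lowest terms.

301/58

Total count 279 over total exposure 44 shifts.
Conjugate update: add total count to the shape and total exposure to the rate, giving Gamma(301, 58).
Posterior mean = α'/β' = 301/58.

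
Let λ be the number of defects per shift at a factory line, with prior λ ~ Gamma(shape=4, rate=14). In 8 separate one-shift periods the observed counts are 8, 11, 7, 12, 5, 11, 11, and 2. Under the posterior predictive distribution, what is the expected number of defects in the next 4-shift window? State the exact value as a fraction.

142/11

Total count: 8 + 11 + 7 + 12 + 5 + 11 + 11 + 2 = 67.
Total exposure: 8 shifts.
By Gamma–Poisson conjugacy, the posterior is Gamma(α + Σx, β + Σt) = Gamma(4 + 67, 14 + 8) = Gamma(71, 22).
Predictive mean over a 4-shift window = T·E[λ|data] = 4·71/22 = 142/11.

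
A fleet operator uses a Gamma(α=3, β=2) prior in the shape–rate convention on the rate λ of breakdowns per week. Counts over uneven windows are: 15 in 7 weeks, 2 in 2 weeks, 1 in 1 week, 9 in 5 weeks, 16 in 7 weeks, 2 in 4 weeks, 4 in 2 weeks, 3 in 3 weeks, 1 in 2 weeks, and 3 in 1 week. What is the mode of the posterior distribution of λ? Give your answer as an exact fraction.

Total count: 15 + 2 + 1 + 9 + 16 + 2 + 4 + 3 + 1 + 3 = 56.
Total exposure: 7 + 2 + 1 + 5 + 7 + 4 + 2 + 3 + 2 + 1 = 34 weeks.
Posterior: α' = 3 + 56 = 59, β' = 2 + 34 = 36.
Posterior mode = (α'−1)/β' = 58/36 = 29/18.

29/18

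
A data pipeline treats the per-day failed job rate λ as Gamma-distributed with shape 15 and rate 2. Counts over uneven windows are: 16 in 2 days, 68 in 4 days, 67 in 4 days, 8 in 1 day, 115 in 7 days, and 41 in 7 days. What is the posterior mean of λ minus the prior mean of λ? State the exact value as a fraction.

85/18

Total count: 16 + 68 + 67 + 8 + 115 + 41 = 315.
Total exposure: 2 + 4 + 4 + 1 + 7 + 7 = 25 days.
Posterior: α' = 15 + 315 = 330, β' = 2 + 25 = 27.
Posterior mean = 330/27 = 110/9; prior mean = 15/2 = 15/2. Difference = 110/9 − 15/2 = 85/18.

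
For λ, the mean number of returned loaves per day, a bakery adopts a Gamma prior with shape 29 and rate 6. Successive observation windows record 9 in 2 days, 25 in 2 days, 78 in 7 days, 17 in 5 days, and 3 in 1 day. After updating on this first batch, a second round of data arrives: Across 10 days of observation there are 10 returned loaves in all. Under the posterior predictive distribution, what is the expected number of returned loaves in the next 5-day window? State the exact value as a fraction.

Total count: 9 + 25 + 78 + 17 + 3 = 132.
Total exposure: 2 + 2 + 7 + 5 + 1 = 17 days.
After the first batch: Gamma(29 + 132, 6 + 17) = Gamma(161, 23).
Total count 10 over total exposure 10 days.
After the second batch: Gamma(161 + 10, 23 + 10) = Gamma(171, 33).
Predictive mean over a 5-day window = T·E[λ|data] = 5·171/33 = 285/11.

285/11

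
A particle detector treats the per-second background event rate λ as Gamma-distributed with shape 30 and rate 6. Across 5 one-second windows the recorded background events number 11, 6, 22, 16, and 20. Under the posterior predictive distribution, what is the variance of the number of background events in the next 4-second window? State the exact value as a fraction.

Total count: 11 + 6 + 22 + 16 + 20 = 75.
Total exposure: 5 seconds.
Gamma(α, β) with Poisson data over total exposure Σt gives posterior Gamma(α+Σx, β+Σt) = Gamma(105, 11).
The posterior predictive for a window of length T is Negative Binomial with variance T·α'·(β'+T)/β'² = 4·105·15/121 = 6300/121.

6300/121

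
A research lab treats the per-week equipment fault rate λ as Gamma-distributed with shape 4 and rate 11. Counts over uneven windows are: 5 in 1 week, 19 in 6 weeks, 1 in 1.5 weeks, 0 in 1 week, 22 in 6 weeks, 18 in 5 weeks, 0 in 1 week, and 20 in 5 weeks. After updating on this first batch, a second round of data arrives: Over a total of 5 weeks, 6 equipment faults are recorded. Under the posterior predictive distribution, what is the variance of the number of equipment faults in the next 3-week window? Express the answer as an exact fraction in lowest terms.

10374/1445

Total count: 5 + 19 + 1 + 0 + 22 + 18 + 0 + 20 = 85.
Total exposure: 1 + 6 + 1.5 + 1 + 6 + 5 + 1 + 5 = 26.5 weeks.
After the first batch: Gamma(4 + 85, 11 + 26.5) = Gamma(89, 75/2).
Total count 6 over total exposure 5 weeks.
After the second batch: Gamma(89 + 6, 75/2 + 5) = Gamma(95, 85/2).
The posterior predictive for a window of length T is Negative Binomial with variance T·α'·(β'+T)/β'² = 3·95·(91/2)/(7225/4) = 10374/1445.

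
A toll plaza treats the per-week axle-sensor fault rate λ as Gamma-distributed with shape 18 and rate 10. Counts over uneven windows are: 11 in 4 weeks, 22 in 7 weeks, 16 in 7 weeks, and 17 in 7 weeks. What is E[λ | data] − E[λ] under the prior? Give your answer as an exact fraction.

Total count: 11 + 22 + 16 + 17 = 66.
Total exposure: 4 + 7 + 7 + 7 = 25 weeks.
By Gamma–Poisson conjugacy, the posterior is Gamma(α + Σx, β + Σt) = Gamma(18 + 66, 10 + 25) = Gamma(84, 35).
Posterior mean = 84/35 = 12/5; prior mean = 18/10 = 9/5. Difference = 12/5 − 9/5 = 3/5.

3/5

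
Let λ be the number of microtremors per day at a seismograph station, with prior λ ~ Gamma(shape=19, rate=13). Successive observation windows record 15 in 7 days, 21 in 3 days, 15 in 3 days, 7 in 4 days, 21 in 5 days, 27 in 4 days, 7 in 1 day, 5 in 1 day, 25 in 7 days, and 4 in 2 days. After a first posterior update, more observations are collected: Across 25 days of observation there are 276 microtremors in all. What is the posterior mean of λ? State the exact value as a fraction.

442/75

Total count: 15 + 21 + 15 + 7 + 21 + 27 + 7 + 5 + 25 + 4 = 147.
Total exposure: 7 + 3 + 3 + 4 + 5 + 4 + 1 + 1 + 7 + 2 = 37 days.
After the first batch: Gamma(19 + 147, 13 + 37) = Gamma(166, 50).
Total count 276 over total exposure 25 days.
After the second batch: Gamma(166 + 276, 50 + 25) = Gamma(442, 75).
Posterior mean = α'/β' = 442/75.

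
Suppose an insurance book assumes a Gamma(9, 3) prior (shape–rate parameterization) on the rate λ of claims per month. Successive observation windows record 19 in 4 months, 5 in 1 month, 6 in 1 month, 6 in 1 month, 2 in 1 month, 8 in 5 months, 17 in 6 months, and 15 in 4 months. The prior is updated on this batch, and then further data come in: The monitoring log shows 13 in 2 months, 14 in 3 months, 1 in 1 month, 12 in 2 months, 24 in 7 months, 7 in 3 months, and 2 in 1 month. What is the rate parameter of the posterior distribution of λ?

45

Total count: 19 + 5 + 6 + 6 + 2 + 8 + 17 + 15 = 78.
Total exposure: 4 + 1 + 1 + 1 + 1 + 5 + 6 + 4 = 23 months.
After the first batch: Gamma(9 + 78, 3 + 23) = Gamma(87, 26).
Total count: 13 + 14 + 1 + 12 + 24 + 7 + 2 = 73.
Total exposure: 2 + 3 + 1 + 2 + 7 + 3 + 1 = 19 months.
After the second batch: Gamma(87 + 73, 26 + 19) = Gamma(160, 45).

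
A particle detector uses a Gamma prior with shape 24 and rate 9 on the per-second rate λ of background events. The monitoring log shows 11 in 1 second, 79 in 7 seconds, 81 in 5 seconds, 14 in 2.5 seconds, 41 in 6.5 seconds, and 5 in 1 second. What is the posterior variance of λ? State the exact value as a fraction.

255/1024

Total count: 11 + 79 + 81 + 14 + 41 + 5 = 231.
Total exposure: 1 + 7 + 5 + 2.5 + 6.5 + 1 = 23 seconds.
By Gamma–Poisson conjugacy, the posterior is Gamma(α + Σx, β + Σt) = Gamma(24 + 231, 9 + 23) = Gamma(255, 32).
Posterior variance = α'/β'² = 255/1024.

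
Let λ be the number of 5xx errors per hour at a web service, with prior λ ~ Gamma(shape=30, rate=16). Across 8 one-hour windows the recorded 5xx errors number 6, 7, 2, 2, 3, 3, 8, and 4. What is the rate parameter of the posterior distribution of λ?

24

Total count: 6 + 7 + 2 + 2 + 3 + 3 + 8 + 4 = 35.
Total exposure: 8 hours.
The Gamma prior is conjugate for the Poisson rate, so λ | data ~ Gamma(30+35, 16+8) = Gamma(65, 24).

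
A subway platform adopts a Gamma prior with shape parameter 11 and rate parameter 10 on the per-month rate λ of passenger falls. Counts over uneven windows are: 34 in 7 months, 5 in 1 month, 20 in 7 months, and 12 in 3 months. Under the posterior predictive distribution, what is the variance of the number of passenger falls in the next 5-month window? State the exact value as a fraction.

6765/392

Total count: 34 + 5 + 20 + 12 = 71.
Total exposure: 7 + 1 + 7 + 3 = 18 months.
Gamma(α, β) with Poisson data over total exposure Σt gives posterior Gamma(α+Σx, β+Σt) = Gamma(82, 28).
The posterior predictive for a window of length T is Negative Binomial with variance T·α'·(β'+T)/β'² = 5·82·33/784 = 6765/392.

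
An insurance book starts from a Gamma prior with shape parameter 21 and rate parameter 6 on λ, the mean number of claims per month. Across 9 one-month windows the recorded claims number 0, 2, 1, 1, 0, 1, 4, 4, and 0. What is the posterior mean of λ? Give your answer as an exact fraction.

34/15

Total count: 0 + 2 + 1 + 1 + 0 + 1 + 4 + 4 + 0 = 13.
Total exposure: 9 months.
By Gamma–Poisson conjugacy, the posterior is Gamma(α + Σx, β + Σt) = Gamma(21 + 13, 6 + 9) = Gamma(34, 15).
Posterior mean = α'/β' = 34/15.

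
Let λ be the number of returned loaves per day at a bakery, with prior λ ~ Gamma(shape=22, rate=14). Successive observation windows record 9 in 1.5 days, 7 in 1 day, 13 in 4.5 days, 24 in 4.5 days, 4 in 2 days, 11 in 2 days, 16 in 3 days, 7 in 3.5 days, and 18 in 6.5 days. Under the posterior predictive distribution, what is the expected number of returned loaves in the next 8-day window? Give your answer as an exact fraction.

Total count: 9 + 7 + 13 + 24 + 4 + 11 + 16 + 7 + 18 = 109.
Total exposure: 1.5 + 1 + 4.5 + 4.5 + 2 + 2 + 3 + 3.5 + 6.5 = 28.5 days.
By Gamma–Poisson conjugacy, the posterior is Gamma(α + Σx, β + Σt) = Gamma(22 + 109, 14 + 28.5) = Gamma(131, 85/2).
Predictive mean over an 8-day window = T·E[λ|data] = 8·131/(85/2) = 2096/85.

2096/85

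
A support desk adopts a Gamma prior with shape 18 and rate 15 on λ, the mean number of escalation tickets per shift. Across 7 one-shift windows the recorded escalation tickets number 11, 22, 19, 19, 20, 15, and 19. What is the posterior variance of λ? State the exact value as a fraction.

Total count: 11 + 22 + 19 + 19 + 20 + 15 + 19 = 125.
Total exposure: 7 shifts.
Conjugate update: add total count to the shape and total exposure to the rate, giving Gamma(143, 22).
Posterior variance = α'/β'² = 143/484 = 13/44.

13/44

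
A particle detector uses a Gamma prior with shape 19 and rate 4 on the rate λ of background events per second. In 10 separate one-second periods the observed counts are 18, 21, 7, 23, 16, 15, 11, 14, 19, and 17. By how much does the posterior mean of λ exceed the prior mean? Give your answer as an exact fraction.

227/28

Total count: 18 + 21 + 7 + 23 + 16 + 15 + 11 + 14 + 19 + 17 = 161.
Total exposure: 10 seconds.
Conjugate update: add total count to the shape and total exposure to the rate, giving Gamma(180, 14).
Posterior mean = 180/14 = 90/7; prior mean = 19/4 = 19/4. Difference = 90/7 − 19/4 = 227/28.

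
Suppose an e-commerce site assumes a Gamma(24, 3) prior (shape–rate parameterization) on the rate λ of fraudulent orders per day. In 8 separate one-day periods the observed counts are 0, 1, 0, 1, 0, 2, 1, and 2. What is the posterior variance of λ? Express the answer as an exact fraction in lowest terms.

31/121

Total count: 0 + 1 + 0 + 1 + 0 + 2 + 1 + 2 = 7.
Total exposure: 8 days.
Posterior: α' = 24 + 7 = 31, β' = 3 + 8 = 11.
Posterior variance = α'/β'² = 31/121.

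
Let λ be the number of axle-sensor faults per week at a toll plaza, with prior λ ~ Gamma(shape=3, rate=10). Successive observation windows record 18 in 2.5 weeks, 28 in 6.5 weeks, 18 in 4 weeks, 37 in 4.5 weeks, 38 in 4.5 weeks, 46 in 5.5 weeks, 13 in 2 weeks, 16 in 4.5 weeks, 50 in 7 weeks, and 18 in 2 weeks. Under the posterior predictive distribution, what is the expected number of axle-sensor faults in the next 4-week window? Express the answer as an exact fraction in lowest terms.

1140/53

Total count: 18 + 28 + 18 + 37 + 38 + 46 + 13 + 16 + 50 + 18 = 282.
Total exposure: 2.5 + 6.5 + 4 + 4.5 + 4.5 + 5.5 + 2 + 4.5 + 7 + 2 = 43 weeks.
Gamma(α, β) with Poisson data over total exposure Σt gives posterior Gamma(α+Σx, β+Σt) = Gamma(285, 53).
Predictive mean over a 4-week window = T·E[λ|data] = 4·285/53 = 1140/53.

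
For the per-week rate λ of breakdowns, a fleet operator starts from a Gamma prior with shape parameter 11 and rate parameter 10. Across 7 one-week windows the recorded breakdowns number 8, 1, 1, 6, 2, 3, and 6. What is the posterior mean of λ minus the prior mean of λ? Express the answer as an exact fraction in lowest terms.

Total count: 8 + 1 + 1 + 6 + 2 + 3 + 6 = 27.
Total exposure: 7 weeks.
Posterior: α' = 11 + 27 = 38, β' = 10 + 7 = 17.
Posterior mean = 38/17 = 38/17; prior mean = 11/10 = 11/10. Difference = 38/17 − 11/10 = 193/170.

193/170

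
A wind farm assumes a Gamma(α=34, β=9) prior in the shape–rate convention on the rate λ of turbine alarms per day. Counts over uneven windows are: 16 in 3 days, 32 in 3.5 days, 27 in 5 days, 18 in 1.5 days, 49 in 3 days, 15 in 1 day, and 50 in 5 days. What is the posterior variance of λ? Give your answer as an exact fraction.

241/961

Total count: 16 + 32 + 27 + 18 + 49 + 15 + 50 = 207.
Total exposure: 3 + 3.5 + 5 + 1.5 + 3 + 1 + 5 = 22 days.
Gamma(α, β) with Poisson data over total exposure Σt gives posterior Gamma(α+Σx, β+Σt) = Gamma(241, 31).
Posterior variance = α'/β'² = 241/961.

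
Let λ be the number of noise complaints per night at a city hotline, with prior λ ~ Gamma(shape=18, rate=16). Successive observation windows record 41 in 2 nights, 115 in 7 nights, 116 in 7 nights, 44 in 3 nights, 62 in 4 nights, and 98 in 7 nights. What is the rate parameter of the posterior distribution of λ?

46

Total count: 41 + 115 + 116 + 44 + 62 + 98 = 476.
Total exposure: 2 + 7 + 7 + 3 + 4 + 7 = 30 nights.
The Gamma prior is conjugate for the Poisson rate, so λ | data ~ Gamma(18+476, 16+30) = Gamma(494, 46).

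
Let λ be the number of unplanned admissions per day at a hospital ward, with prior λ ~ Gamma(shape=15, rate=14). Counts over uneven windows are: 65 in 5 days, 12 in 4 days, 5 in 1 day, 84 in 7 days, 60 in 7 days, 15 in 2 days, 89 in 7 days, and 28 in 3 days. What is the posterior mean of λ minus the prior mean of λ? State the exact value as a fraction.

Total count: 65 + 12 + 5 + 84 + 60 + 15 + 89 + 28 = 358.
Total exposure: 5 + 4 + 1 + 7 + 7 + 2 + 7 + 3 = 36 days.
Conjugate update: add total count to the shape and total exposure to the rate, giving Gamma(373, 50).
Posterior mean = 373/50 = 373/50; prior mean = 15/14 = 15/14. Difference = 373/50 − 15/14 = 1118/175.

1118/175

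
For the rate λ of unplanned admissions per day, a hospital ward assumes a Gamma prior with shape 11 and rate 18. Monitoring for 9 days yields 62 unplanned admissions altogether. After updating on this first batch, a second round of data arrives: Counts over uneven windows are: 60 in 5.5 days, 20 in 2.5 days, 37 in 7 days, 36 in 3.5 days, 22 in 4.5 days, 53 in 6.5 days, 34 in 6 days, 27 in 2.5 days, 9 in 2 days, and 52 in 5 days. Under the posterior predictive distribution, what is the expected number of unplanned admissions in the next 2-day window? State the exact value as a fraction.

Total count 62 over total exposure 9 days.
After the first batch: Gamma(11 + 62, 18 + 9) = Gamma(73, 27).
Total count: 60 + 20 + 37 + 36 + 22 + 53 + 34 + 27 + 9 + 52 = 350.
Total exposure: 5.5 + 2.5 + 7 + 3.5 + 4.5 + 6.5 + 6 + 2.5 + 2 + 5 = 45 days.
After the second batch: Gamma(73 + 350, 27 + 45) = Gamma(423, 72).
Predictive mean over a 2-day window = T·E[λ|data] = 2·423/72 = 47/4.

47/4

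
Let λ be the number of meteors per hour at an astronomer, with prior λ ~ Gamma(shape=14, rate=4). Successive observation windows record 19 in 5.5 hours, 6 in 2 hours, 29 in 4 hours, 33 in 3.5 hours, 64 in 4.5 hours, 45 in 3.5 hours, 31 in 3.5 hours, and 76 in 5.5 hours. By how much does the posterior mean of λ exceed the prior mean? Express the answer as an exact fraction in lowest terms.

191/36

Total count: 19 + 6 + 29 + 33 + 64 + 45 + 31 + 76 = 303.
Total exposure: 5.5 + 2 + 4 + 3.5 + 4.5 + 3.5 + 3.5 + 5.5 = 32 hours.
Conjugate update: add total count to the shape and total exposure to the rate, giving Gamma(317, 36).
Posterior mean = 317/36 = 317/36; prior mean = 14/4 = 7/2. Difference = 317/36 − 7/2 = 191/36.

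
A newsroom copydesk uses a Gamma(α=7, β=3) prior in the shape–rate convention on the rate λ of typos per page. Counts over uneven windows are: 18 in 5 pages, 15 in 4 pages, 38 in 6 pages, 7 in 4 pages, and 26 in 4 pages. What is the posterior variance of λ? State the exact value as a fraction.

Total count: 18 + 15 + 38 + 7 + 26 = 104.
Total exposure: 5 + 4 + 6 + 4 + 4 = 23 pages.
The Gamma prior is conjugate for the Poisson rate, so λ | data ~ Gamma(7+104, 3+23) = Gamma(111, 26).
Posterior variance = α'/β'² = 111/676.

111/676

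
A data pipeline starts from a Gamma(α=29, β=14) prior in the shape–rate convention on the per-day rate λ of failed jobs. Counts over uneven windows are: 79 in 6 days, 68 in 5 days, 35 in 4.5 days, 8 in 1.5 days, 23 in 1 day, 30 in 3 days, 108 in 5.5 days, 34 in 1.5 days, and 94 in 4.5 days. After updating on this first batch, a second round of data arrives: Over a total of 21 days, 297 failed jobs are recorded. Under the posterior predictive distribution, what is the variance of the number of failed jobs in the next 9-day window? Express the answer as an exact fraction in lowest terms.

5474/45

Total count: 79 + 68 + 35 + 8 + 23 + 30 + 108 + 34 + 94 = 479.
Total exposure: 6 + 5 + 4.5 + 1.5 + 1 + 3 + 5.5 + 1.5 + 4.5 = 32.5 days.
After the first batch: Gamma(29 + 479, 14 + 32.5) = Gamma(508, 93/2).
Total count 297 over total exposure 21 days.
After the second batch: Gamma(508 + 297, 93/2 + 21) = Gamma(805, 135/2).
The posterior predictive for a window of length T is Negative Binomial with variance T·α'·(β'+T)/β'² = 9·805·(153/2)/(18225/4) = 5474/45.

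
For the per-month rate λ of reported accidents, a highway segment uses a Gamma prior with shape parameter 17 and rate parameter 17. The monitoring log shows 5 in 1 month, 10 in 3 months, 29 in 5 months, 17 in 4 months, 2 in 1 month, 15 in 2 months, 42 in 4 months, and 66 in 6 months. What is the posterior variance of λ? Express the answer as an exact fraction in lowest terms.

203/1849

Total count: 5 + 10 + 29 + 17 + 2 + 15 + 42 + 66 = 186.
Total exposure: 1 + 3 + 5 + 4 + 1 + 2 + 4 + 6 = 26 months.
Gamma(α, β) with Poisson data over total exposure Σt gives posterior Gamma(α+Σx, β+Σt) = Gamma(203, 43).
Posterior variance = α'/β'² = 203/1849.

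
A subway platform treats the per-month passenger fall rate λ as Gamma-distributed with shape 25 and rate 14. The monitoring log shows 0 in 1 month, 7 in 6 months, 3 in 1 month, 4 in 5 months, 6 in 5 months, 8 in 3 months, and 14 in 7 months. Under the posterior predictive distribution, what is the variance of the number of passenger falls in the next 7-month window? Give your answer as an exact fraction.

Total count: 0 + 7 + 3 + 4 + 6 + 8 + 14 = 42.
Total exposure: 1 + 6 + 1 + 5 + 5 + 3 + 7 = 28 months.
Posterior: α' = 25 + 42 = 67, β' = 14 + 28 = 42.
The posterior predictive for a window of length T is Negative Binomial with variance T·α'·(β'+T)/β'² = 7·67·49/1764 = 469/36.

469/36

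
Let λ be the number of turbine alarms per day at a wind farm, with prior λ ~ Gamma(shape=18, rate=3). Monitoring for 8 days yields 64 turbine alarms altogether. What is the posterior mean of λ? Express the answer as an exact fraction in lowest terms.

Total count 64 over total exposure 8 days.
The Gamma prior is conjugate for the Poisson rate, so λ | data ~ Gamma(18+64, 3+8) = Gamma(82, 11).
Posterior mean = α'/β' = 82/11.

82/11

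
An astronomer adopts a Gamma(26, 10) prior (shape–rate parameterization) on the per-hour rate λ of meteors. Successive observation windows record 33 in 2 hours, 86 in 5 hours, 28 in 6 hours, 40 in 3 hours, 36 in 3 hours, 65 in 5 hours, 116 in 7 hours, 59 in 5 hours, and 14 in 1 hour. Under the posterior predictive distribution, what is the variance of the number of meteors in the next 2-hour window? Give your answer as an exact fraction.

49294/2209

Total count: 33 + 86 + 28 + 40 + 36 + 65 + 116 + 59 + 14 = 477.
Total exposure: 2 + 5 + 6 + 3 + 3 + 5 + 7 + 5 + 1 = 37 hours.
By Gamma–Poisson conjugacy, the posterior is Gamma(α + Σx, β + Σt) = Gamma(26 + 477, 10 + 37) = Gamma(503, 47).
The posterior predictive for a window of length T is Negative Binomial with variance T·α'·(β'+T)/β'² = 2·503·49/2209 = 49294/2209.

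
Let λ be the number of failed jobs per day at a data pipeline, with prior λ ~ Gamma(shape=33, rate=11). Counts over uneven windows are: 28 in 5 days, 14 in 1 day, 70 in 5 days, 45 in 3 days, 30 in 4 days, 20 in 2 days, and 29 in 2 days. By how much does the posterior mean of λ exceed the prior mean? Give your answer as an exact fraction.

Total count: 28 + 14 + 70 + 45 + 30 + 20 + 29 = 236.
Total exposure: 5 + 1 + 5 + 3 + 4 + 2 + 2 = 22 days.
Conjugate update: add total count to the shape and total exposure to the rate, giving Gamma(269, 33).
Posterior mean = 269/33 = 269/33; prior mean = 33/11 = 3. Difference = 269/33 − 3 = 170/33.

170/33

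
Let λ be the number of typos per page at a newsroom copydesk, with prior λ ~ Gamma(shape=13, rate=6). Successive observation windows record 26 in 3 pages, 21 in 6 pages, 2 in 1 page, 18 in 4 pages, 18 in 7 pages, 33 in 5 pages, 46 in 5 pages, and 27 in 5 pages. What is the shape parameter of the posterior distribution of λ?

Total count: 26 + 21 + 2 + 18 + 18 + 33 + 46 + 27 = 191.
Total exposure: 3 + 6 + 1 + 4 + 7 + 5 + 5 + 5 = 36 pages.
Gamma(α, β) with Poisson data over total exposure Σt gives posterior Gamma(α+Σx, β+Σt) = Gamma(204, 42).

204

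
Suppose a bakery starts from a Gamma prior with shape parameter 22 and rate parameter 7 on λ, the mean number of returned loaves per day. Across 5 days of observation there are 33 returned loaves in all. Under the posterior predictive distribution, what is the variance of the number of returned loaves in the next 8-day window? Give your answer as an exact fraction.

550/9

Total count 33 over total exposure 5 days.
Posterior: α' = 22 + 33 = 55, β' = 7 + 5 = 12.
The posterior predictive for a window of length T is Negative Binomial with variance T·α'·(β'+T)/β'² = 8·55·20/144 = 550/9.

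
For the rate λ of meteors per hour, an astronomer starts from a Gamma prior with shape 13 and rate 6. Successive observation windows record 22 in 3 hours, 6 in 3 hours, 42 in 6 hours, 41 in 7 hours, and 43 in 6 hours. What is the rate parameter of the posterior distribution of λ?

Total count: 22 + 6 + 42 + 41 + 43 = 154.
Total exposure: 3 + 3 + 6 + 7 + 6 = 25 hours.
Conjugate update: add total count to the shape and total exposure to the rate, giving Gamma(167, 31).

31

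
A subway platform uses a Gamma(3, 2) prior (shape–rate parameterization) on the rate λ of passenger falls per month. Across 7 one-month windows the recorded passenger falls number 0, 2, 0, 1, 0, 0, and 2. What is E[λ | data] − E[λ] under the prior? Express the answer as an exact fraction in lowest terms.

Total count: 0 + 2 + 0 + 1 + 0 + 0 + 2 = 5.
Total exposure: 7 months.
The Gamma prior is conjugate for the Poisson rate, so λ | data ~ Gamma(3+5, 2+7) = Gamma(8, 9).
Posterior mean = 8/9 = 8/9; prior mean = 3/2 = 3/2. Difference = 8/9 − 3/2 = -11/18.

-11/18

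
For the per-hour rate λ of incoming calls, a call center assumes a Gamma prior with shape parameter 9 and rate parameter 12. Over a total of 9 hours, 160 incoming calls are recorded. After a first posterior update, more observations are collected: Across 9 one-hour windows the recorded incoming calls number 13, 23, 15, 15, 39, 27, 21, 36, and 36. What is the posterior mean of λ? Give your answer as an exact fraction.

197/15

Total count 160 over total exposure 9 hours.
After the first batch: Gamma(9 + 160, 12 + 9) = Gamma(169, 21).
Total count: 13 + 23 + 15 + 15 + 39 + 27 + 21 + 36 + 36 = 225.
Total exposure: 9 hours.
After the second batch: Gamma(169 + 225, 21 + 9) = Gamma(394, 30).
Posterior mean = α'/β' = 394/30 = 197/15.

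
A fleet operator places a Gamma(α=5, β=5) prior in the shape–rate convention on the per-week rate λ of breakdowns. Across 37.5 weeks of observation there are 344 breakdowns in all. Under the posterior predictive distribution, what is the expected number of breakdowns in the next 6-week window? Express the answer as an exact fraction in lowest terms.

Total count 344 over total exposure 37.5 weeks.
By Gamma–Poisson conjugacy, the posterior is Gamma(α + Σx, β + Σt) = Gamma(5 + 344, 5 + 37.5) = Gamma(349, 85/2).
Predictive mean over a 6-week window = T·E[λ|data] = 6·349/(85/2) = 4188/85.

4188/85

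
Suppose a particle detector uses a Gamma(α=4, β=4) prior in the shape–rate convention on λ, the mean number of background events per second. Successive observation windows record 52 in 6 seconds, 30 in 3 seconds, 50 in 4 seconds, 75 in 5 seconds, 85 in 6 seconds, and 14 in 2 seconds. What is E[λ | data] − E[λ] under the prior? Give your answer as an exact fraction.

Total count: 52 + 30 + 50 + 75 + 85 + 14 = 306.
Total exposure: 6 + 3 + 4 + 5 + 6 + 2 = 26 seconds.
By Gamma–Poisson conjugacy, the posterior is Gamma(α + Σx, β + Σt) = Gamma(4 + 306, 4 + 26) = Gamma(310, 30).
Posterior mean = 310/30 = 31/3; prior mean = 4/4 = 1. Difference = 31/3 − 1 = 28/3.

28/3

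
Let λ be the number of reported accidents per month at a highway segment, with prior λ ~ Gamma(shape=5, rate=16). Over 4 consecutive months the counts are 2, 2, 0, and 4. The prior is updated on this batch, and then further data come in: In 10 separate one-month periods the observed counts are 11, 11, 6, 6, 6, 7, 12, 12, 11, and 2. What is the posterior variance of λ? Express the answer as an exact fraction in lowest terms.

97/900

Total count: 2 + 2 + 0 + 4 = 8.
Total exposure: 4 months.
After the first batch: Gamma(5 + 8, 16 + 4) = Gamma(13, 20).
Total count: 11 + 11 + 6 + 6 + 6 + 7 + 12 + 12 + 11 + 2 = 84.
Total exposure: 10 months.
After the second batch: Gamma(13 + 84, 20 + 10) = Gamma(97, 30).
Posterior variance = α'/β'² = 97/900.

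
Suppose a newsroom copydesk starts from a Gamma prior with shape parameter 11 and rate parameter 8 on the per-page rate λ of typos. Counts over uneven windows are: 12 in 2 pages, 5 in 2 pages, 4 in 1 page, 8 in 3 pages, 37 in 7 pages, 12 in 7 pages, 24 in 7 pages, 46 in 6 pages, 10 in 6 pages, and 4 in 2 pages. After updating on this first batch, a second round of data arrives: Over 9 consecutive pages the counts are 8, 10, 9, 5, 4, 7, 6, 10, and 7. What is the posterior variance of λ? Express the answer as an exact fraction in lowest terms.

Total count: 12 + 5 + 4 + 8 + 37 + 12 + 24 + 46 + 10 + 4 = 162.
Total exposure: 2 + 2 + 1 + 3 + 7 + 7 + 7 + 6 + 6 + 2 = 43 pages.
After the first batch: Gamma(11 + 162, 8 + 43) = Gamma(173, 51).
Total count: 8 + 10 + 9 + 5 + 4 + 7 + 6 + 10 + 7 = 66.
Total exposure: 9 pages.
After the second batch: Gamma(173 + 66, 51 + 9) = Gamma(239, 60).
Posterior variance = α'/β'² = 239/3600.

239/3600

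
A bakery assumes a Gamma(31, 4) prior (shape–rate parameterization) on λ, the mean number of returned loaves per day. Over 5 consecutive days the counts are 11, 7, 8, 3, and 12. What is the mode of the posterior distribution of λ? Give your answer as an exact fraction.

71/9

Total count: 11 + 7 + 8 + 3 + 12 = 41.
Total exposure: 5 days.
The Gamma prior is conjugate for the Poisson rate, so λ | data ~ Gamma(31+41, 4+5) = Gamma(72, 9).
Posterior mode = (α'−1)/β' = 71/9.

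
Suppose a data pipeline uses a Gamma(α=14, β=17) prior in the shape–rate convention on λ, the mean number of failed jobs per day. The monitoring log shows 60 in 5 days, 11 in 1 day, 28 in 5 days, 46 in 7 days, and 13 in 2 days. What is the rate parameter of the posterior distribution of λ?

37

Total count: 60 + 11 + 28 + 46 + 13 = 158.
Total exposure: 5 + 1 + 5 + 7 + 2 = 20 days.
The Gamma prior is conjugate for the Poisson rate, so λ | data ~ Gamma(14+158, 17+20) = Gamma(172, 37).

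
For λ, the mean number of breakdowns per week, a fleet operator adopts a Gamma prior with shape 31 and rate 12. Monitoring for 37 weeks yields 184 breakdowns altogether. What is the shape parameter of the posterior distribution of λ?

Total count 184 over total exposure 37 weeks.
The Gamma prior is conjugate for the Poisson rate, so λ | data ~ Gamma(31+184, 12+37) = Gamma(215, 49).

215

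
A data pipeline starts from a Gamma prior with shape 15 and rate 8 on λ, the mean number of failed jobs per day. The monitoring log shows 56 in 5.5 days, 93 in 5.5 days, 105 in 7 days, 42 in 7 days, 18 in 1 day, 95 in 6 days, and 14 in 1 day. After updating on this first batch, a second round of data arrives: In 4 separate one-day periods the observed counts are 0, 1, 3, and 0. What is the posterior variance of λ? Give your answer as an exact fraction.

Total count: 56 + 93 + 105 + 42 + 18 + 95 + 14 = 423.
Total exposure: 5.5 + 5.5 + 7 + 7 + 1 + 6 + 1 = 33 days.
After the first batch: Gamma(15 + 423, 8 + 33) = Gamma(438, 41).
Total count: 0 + 1 + 3 + 0 = 4.
Total exposure: 4 days.
After the second batch: Gamma(438 + 4, 41 + 4) = Gamma(442, 45).
Posterior variance = α'/β'² = 442/2025.

442/2025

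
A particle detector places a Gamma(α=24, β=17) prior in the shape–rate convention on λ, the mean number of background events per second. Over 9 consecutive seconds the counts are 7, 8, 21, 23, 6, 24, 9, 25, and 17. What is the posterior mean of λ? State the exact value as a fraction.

82/13

Total count: 7 + 8 + 21 + 23 + 6 + 24 + 9 + 25 + 17 = 140.
Total exposure: 9 seconds.
By Gamma–Poisson conjugacy, the posterior is Gamma(α + Σx, β + Σt) = Gamma(24 + 140, 17 + 9) = Gamma(164, 26).
Posterior mean = α'/β' = 164/26 = 82/13.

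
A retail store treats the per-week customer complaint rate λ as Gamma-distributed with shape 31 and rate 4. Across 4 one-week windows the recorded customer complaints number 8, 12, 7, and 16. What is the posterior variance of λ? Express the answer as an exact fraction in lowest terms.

37/32

Total count: 8 + 12 + 7 + 16 = 43.
Total exposure: 4 weeks.
By Gamma–Poisson conjugacy, the posterior is Gamma(α + Σx, β + Σt) = Gamma(31 + 43, 4 + 4) = Gamma(74, 8).
Posterior variance = α'/β'² = 74/64 = 37/32.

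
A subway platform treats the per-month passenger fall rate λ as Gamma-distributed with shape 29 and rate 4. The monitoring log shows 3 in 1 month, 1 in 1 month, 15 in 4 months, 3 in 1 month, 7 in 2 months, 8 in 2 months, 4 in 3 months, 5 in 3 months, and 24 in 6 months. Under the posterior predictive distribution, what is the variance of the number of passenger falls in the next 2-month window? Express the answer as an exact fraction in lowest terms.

638/81

Total count: 3 + 1 + 15 + 3 + 7 + 8 + 4 + 5 + 24 = 70.
Total exposure: 1 + 1 + 4 + 1 + 2 + 2 + 3 + 3 + 6 = 23 months.
Gamma(α, β) with Poisson data over total exposure Σt gives posterior Gamma(α+Σx, β+Σt) = Gamma(99, 27).
The posterior predictive for a window of length T is Negative Binomial with variance T·α'·(β'+T)/β'² = 2·99·29/729 = 638/81.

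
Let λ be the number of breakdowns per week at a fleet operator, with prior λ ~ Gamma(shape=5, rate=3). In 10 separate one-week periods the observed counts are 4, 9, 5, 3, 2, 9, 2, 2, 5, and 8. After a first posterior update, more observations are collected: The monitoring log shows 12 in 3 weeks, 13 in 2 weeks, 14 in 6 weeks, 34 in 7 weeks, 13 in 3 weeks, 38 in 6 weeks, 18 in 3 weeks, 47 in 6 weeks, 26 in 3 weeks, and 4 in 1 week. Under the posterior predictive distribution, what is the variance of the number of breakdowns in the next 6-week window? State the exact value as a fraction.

Total count: 4 + 9 + 5 + 3 + 2 + 9 + 2 + 2 + 5 + 8 = 49.
Total exposure: 10 weeks.
After the first batch: Gamma(5 + 49, 3 + 10) = Gamma(54, 13).
Total count: 12 + 13 + 14 + 34 + 13 + 38 + 18 + 47 + 26 + 4 = 219.
Total exposure: 3 + 2 + 6 + 7 + 3 + 6 + 3 + 6 + 3 + 1 = 40 weeks.
After the second batch: Gamma(54 + 219, 13 + 40) = Gamma(273, 53).
The posterior predictive for a window of length T is Negative Binomial with variance T·α'·(β'+T)/β'² = 6·273·59/2809 = 96642/2809.

96642/2809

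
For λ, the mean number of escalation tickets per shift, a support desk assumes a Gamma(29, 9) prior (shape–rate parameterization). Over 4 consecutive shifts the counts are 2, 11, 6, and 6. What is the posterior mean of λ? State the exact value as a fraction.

54/13

Total count: 2 + 11 + 6 + 6 = 25.
Total exposure: 4 shifts.
Gamma(α, β) with Poisson data over total exposure Σt gives posterior Gamma(α+Σx, β+Σt) = Gamma(54, 13).
Posterior mean = α'/β' = 54/13.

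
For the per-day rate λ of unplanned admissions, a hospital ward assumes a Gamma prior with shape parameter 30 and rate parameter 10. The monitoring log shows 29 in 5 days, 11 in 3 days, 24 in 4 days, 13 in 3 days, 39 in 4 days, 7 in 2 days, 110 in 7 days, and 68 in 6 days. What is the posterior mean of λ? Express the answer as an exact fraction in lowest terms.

Total count: 29 + 11 + 24 + 13 + 39 + 7 + 110 + 68 = 301.
Total exposure: 5 + 3 + 4 + 3 + 4 + 2 + 7 + 6 = 34 days.
By Gamma–Poisson conjugacy, the posterior is Gamma(α + Σx, β + Σt) = Gamma(30 + 301, 10 + 34) = Gamma(331, 44).
Posterior mean = α'/β' = 331/44.

331/44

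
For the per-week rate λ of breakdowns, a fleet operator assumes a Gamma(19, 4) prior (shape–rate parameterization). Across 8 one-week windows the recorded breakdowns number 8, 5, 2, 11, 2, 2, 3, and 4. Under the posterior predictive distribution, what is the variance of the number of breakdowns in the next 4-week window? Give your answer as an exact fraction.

224/9

Total count: 8 + 5 + 2 + 11 + 2 + 2 + 3 + 4 = 37.
Total exposure: 8 weeks.
By Gamma–Poisson conjugacy, the posterior is Gamma(α + Σx, β + Σt) = Gamma(19 + 37, 4 + 8) = Gamma(56, 12).
The posterior predictive for a window of length T is Negative Binomial with variance T·α'·(β'+T)/β'² = 4·56·16/144 = 224/9.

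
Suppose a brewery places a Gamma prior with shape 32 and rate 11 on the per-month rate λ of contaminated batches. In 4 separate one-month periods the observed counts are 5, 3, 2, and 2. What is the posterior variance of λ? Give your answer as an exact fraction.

44/225

Total count: 5 + 3 + 2 + 2 = 12.
Total exposure: 4 months.
Posterior: α' = 32 + 12 = 44, β' = 11 + 4 = 15.
Posterior variance = α'/β'² = 44/225.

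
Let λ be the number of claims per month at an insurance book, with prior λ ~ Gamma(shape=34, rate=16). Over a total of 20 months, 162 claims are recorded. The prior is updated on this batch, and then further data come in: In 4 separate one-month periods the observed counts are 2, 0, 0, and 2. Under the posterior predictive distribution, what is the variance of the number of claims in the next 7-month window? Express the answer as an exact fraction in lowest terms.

329/8

Total count 162 over total exposure 20 months.
After the first batch: Gamma(34 + 162, 16 + 20) = Gamma(196, 36).
Total count: 2 + 0 + 0 + 2 = 4.
Total exposure: 4 months.
After the second batch: Gamma(196 + 4, 36 + 4) = Gamma(200, 40).
The posterior predictive for a window of length T is Negative Binomial with variance T·α'·(β'+T)/β'² = 7·200·47/1600 = 329/8.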